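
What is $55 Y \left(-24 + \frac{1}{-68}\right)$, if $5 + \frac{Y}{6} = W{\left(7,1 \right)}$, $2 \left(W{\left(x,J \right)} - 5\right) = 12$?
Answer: $- \frac{808335}{17} \approx -47549.0$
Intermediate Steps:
$W{\left(x,J \right)} = 11$ ($W{\left(x,J \right)} = 5 + \frac{1}{2} \cdot 12 = 5 + 6 = 11$)
$Y = 36$ ($Y = -30 + 6 \cdot 11 = -30 + 66 = 36$)
$55 Y \left(-24 + \frac{1}{-68}\right) = 55 \cdot 36 \left(-24 + \frac{1}{-68}\right) = 1980 \left(-24 - \frac{1}{68}\right) = 1980 \left(- \frac{1633}{68}\right) = - \frac{808335}{17}$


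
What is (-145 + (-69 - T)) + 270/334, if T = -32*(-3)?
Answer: -51635/167 ≈ -309.19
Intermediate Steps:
T = 96
(-145 + (-69 - T)) + 270/334 = (-145 + (-69 - 1*96)) + 270/334 = (-145 + (-69 - 96)) + (1/334)*270 = (-145 - 165) + 135/167 = -310 + 135/167 = -51635/167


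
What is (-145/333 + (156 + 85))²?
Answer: 6417291664/110889 ≈ 57871.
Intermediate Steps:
(-145/333 + (156 + 85))² = (-145*1/333 + 241)² = (-145/333 + 241)² = (80108/333)² = 6417291664/110889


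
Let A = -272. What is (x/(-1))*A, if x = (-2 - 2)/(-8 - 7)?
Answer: 1088/15 ≈ 72.533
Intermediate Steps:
x = 4/15 (x = -4/(-15) = -4*(-1/15) = 4/15 ≈ 0.26667)
(x/(-1))*A = ((4/15)/(-1))*(-272) = ((4/15)*(-1))*(-272) = -4/15*(-272) = 1088/15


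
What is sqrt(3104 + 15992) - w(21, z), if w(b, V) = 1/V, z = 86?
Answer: -1/86 + 2*sqrt(4774) ≈ 138.18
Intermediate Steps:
sqrt(3104 + 15992) - w(21, z) = sqrt(3104 + 15992) - 1/86 = sqrt(19096) - 1*1/86 = 2*sqrt(4774) - 1/86 = -1/86 + 2*sqrt(4774)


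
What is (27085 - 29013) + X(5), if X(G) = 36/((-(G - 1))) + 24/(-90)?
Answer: -29059/15 ≈ -1937.3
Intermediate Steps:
X(G) = -4/15 + 36/(1 - G) (X(G) = 36/((-(-1 + G))) + 24*(-1/90) = 36/(1 - G) - 4/15 = -4/15 + 36/(1 - G))
(27085 - 29013) + X(5) = (27085 - 29013) + 4*(-134 - 1*5)/(15*(-1 + 5)) = -1928 + (4/15)*(-134 - 5)/4 = -1928 + (4/15)*(¼)*(-139) = -1928 - 139/15 = -29059/15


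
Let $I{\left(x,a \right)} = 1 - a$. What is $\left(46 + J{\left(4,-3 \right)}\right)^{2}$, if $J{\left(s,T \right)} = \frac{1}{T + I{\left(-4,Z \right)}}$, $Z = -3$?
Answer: $2209$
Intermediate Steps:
$J{\left(s,T \right)} = \frac{1}{4 + T}$ ($J{\left(s,T \right)} = \frac{1}{T + \left(1 - -3\right)} = \frac{1}{T + \left(1 + 3\right)} = \frac{1}{T + 4} = \frac{1}{4 + T}$)
$\left(46 + J{\left(4,-3 \right)}\right)^{2} = \left(46 + \frac{1}{4 - 3}\right)^{2} = \left(46 + 1^{-1}\right)^{2} = \left(46 + 1\right)^{2} = 47^{2} = 2209$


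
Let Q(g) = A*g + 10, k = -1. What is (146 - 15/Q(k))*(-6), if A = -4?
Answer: -6087/7 ≈ -869.57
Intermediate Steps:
Q(g) = 10 - 4*g (Q(g) = -4*g + 10 = 10 - 4*g)
(146 - 15/Q(k))*(-6) = (146 - 15/(10 - 4*(-1)))*(-6) = (146 - 15/(10 + 4))*(-6) = (146 - 15/14)*(-6) = (2029/14)*(-6) = -6087/7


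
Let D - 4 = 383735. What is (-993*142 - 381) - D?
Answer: -525126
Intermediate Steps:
D = 383739 (D = 4 + 383735 = 383739)
(-993*142 - 381) - D = (-993*142 - 381) - 1*383739 = (-141006 - 381) - 383739 = -141387 - 383739 = -525126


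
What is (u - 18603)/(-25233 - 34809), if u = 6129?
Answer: 2079/10007 ≈ 0.20775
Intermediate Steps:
(u - 18603)/(-25233 - 34809) = (6129 - 18603)/(-25233 - 34809) = -12474/(-60042) = -12474*(-1/60042) = 2079/10007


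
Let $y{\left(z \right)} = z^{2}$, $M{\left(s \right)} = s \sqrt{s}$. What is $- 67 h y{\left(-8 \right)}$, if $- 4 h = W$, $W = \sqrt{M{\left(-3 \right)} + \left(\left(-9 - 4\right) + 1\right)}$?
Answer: $1072 \sqrt{-12 - 3 i \sqrt{3}} \approx 786.55 - 3795.9 i$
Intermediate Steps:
$M{\left(s \right)} = s^{\frac{3}{2}}$
$W = \sqrt{-12 - 3 i \sqrt{3}}$ ($W = \sqrt{\left(-3\right)^{\frac{3}{2}} + \left(\left(-9 - 4\right) + 1\right)} = \sqrt{- 3 i \sqrt{3} + \left(-13 + 1\right)} = \sqrt{- 3 i \sqrt{3} - 12} = \sqrt{-12 - 3 i \sqrt{3}} \approx 0.73372 - 3.541 i$)
$h = - \frac{\sqrt{-12 - 3 i \sqrt{3}}}{4} \approx -0.18343 + 0.88524 i$
$- 67 h y{\left(-8 \right)} = - 67 \left(- \frac{\sqrt{-12 - 3 i \sqrt{3}}}{4}\right) \left(-8\right)^{2} = \frac{67 \sqrt{-12 - 3 i \sqrt{3}}}{4} \cdot 64 = 1072 \sqrt{-12 - 3 i \sqrt{3}}$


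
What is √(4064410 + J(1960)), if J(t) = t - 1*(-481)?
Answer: √4066851 ≈ 2016.6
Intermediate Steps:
J(t) = 481 + t (J(t) = t + 481 = 481 + t)
√(4064410 + J(1960)) = √(4064410 + (481 + 1960)) = √(4064410 + 2441) = √4066851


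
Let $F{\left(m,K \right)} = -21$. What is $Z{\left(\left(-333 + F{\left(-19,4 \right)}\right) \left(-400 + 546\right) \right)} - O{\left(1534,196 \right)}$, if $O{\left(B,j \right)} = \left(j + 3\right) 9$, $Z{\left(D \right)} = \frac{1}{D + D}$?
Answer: $- \frac{185132089}{103368} \approx -1791.0$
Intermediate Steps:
$Z{\left(D \right)} = \frac{1}{2 D}$
$O{\left(B,j \right)} = 27 + 9 j$ ($O{\left(B,j \right)} = \left(3 + j\right) 9 = 27 + 9 j$)
$Z{\left(\left(-333 + F{\left(-19,4 \right)}\right) \left(-400 + 546\right) \right)} - O{\left(1534,196 \right)} = \frac{1}{2 \left(-333 - 21\right) \left(-400 + 546\right)} - \left(27 + 9 \cdot 196\right) = \frac{1}{2 \left(\left(-354\right) 146\right)} - \left(27 + 1764\right) = \frac{1}{2 \left(-51684\right)} - 1791 = \frac{1}{2} \left(- \frac{1}{51684}\right) - 1791 = - \frac{1}{103368} - 1791 = - \frac{185132089}{103368}$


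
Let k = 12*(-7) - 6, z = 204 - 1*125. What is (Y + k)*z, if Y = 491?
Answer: 31679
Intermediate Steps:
z = 79 (z = 204 - 125 = 79)
k = -90 (k = -84 - 6 = -90)
(Y + k)*z = (491 - 90)*79 = 401*79 = 31679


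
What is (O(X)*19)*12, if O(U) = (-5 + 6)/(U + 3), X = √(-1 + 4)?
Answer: 114 - 38*√3 ≈ 48.182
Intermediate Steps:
X = √3 ≈ 1.7320
O(U) = 1/(3 + U)
(O(X)*19)*12 = (19/(3 + √3))*12 = 228/(3 + √3)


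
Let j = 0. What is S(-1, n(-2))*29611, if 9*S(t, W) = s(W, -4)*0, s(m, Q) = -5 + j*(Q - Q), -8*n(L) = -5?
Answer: 0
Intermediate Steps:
n(L) = 5/8 (n(L) = -1/8*(-5) = 5/8)
s(m, Q) = -5 (s(m, Q) = -5 + 0*(Q - Q) = -5 + 0*0 = -5 + 0 = -5)
S(t, W) = 0 (S(t, W) = (-5*0)/9 = (1/9)*0 = 0)
S(-1, n(-2))*29611 = 0*29611 = 0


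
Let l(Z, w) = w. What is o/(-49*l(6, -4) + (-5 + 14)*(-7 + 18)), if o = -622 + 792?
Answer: 34/59 ≈ 0.57627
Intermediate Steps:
o = 170
o/(-49*l(6, -4) + (-5 + 14)*(-7 + 18)) = 170/(-49*(-4) + (-5 + 14)*(-7 + 18)) = 170/(196 + 9*11) = 170/(196 + 99) = 170/295 = 170*(1/295) = 34/59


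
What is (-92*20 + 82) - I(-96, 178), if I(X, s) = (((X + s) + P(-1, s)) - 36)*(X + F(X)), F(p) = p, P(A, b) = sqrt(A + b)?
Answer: 7074 + 192*sqrt(177) ≈ 9628.4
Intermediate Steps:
I(X, s) = 2*X*(-36 + X + s + sqrt(-1 + s)) (I(X, s) = (((X + s) + sqrt(-1 + s)) - 36)*(X + X) = ((X + s + sqrt(-1 + s)) - 36)*(2*X) = (-36 + X + s + sqrt(-1 + s))*(2*X) = 2*X*(-36 + X + s + sqrt(-1 + s)))
(-92*20 + 82) - I(-96, 178) = (-92*20 + 82) - 2*(-96)*(-36 - 96 + 178 + sqrt(-1 + 178)) = (-1840 + 82) - 2*(-96)*(-36 - 96 + 178 + sqrt(177)) = -1758 - 2*(-96)*(46 + sqrt(177)) = -1758 - (-8832 - 192*sqrt(177)) = -1758 + (8832 + 192*sqrt(177)) = 7074 + 192*sqrt(177)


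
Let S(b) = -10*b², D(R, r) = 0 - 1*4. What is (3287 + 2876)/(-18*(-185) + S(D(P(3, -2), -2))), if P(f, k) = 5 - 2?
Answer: 6163/3170 ≈ 1.9442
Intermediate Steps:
P(f, k) = 3
D(R, r) = -4 (D(R, r) = 0 - 4 = -4)
(3287 + 2876)/(-18*(-185) + S(D(P(3, -2), -2))) = (3287 + 2876)/(-18*(-185) - 10*(-4)²) = 6163/(3330 - 10*16) = 6163/(3330 - 160) = 6163/3170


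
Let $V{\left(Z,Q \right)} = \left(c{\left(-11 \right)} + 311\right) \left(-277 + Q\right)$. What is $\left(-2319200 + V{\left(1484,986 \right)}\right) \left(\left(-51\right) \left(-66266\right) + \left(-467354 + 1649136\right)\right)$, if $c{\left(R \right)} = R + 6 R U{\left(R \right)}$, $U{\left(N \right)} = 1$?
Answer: $-9821923280312$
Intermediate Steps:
$c{\left(R \right)} = 7 R$ ($c{\left(R \right)} = R + 6 R 1 = R + 6 R = 7 R$)
$V{\left(Z,Q \right)} = -64818 + 234 Q$ ($V{\left(Z,Q \right)} = \left(7 \left(-11\right) + 311\right) \left(-277 + Q\right) = \left(-77 + 311\right) \left(-277 + Q\right) = 234 \left(-277 + Q\right) = -64818 + 234 Q$)
$\left(-2319200 + V{\left(1484,986 \right)}\right) \left(\left(-51\right) \left(-66266\right) + \left(-467354 + 1649136\right)\right) = \left(-2319200 + \left(-64818 + 234 \cdot 986\right)\right) \left(\left(-51\right) \left(-66266\right) + \left(-467354 + 1649136\right)\right) = \left(-2319200 + \left(-64818 + 230724\right)\right) \left(3379566 + 1181782\right) = \left(-2319200 + 165906\right) 4561348 = \left(-2153294\right) 4561348 = -9821923280312$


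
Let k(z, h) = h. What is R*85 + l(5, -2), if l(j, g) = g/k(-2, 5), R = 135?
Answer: 57373/5 ≈ 11475.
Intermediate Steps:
l(j, g) = g/5
R*85 + l(5, -2) = 135*85 + (1/5)*(-2) = 11475 - 2/5 = 57373/5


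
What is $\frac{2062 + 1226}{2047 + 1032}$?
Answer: $\frac{3288}{3079} \approx 1.0679$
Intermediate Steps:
$\frac{2062 + 1226}{2047 + 1032} = \frac{3288}{3079}$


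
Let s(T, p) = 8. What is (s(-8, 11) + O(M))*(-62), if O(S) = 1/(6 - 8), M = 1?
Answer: -465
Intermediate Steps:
O(S) = -½ (O(S) = 1/(-2) = -½)
(s(-8, 11) + O(M))*(-62) = (8 - ½)*(-62) = (15/2)*(-62) = -465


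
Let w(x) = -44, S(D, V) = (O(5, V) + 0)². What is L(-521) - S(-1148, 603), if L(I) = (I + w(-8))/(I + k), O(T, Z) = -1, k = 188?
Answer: 232/333 ≈ 0.69670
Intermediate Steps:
S(D, V) = 1 (S(D, V) = (-1 + 0)² = (-1)² = 1)
L(I) = (-44 + I)/(188 + I) (L(I) = (I - 44)/(I + 188) = (-44 + I)/(188 + I))
L(-521) - S(-1148, 603) = (-44 - 521)/(188 - 521) - 1*1 = -565/(-333) - 1 = -1/333*(-565) - 1 = 565/333 - 1 = 232/333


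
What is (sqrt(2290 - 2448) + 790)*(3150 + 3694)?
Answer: 5406760 + 6844*I*sqrt(158) ≈ 5.4068e+6 + 86028.0*I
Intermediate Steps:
(sqrt(2290 - 2448) + 790)*(3150 + 3694) = (sqrt(-158) + 790)*6844 = (I*sqrt(158) + 790)*6844 = (790 + I*sqrt(158))*6844 = 5406760 + 6844*I*sqrt(158)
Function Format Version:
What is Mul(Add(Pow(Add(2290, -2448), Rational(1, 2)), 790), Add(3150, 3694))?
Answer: Add(5406760, Mul(6844, I, Pow(158, Rational(1, 2)))) ≈ Add(5.4068e+6, Mul(86028., I))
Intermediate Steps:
Mul(Add(Pow(Add(2290, -2448), Rational(1, 2)), 790), Add(3150, 3694)) = Mul(Add(Pow(-158, Rational(1, 2)), 790), 6844) = Mul(Add(Mul(I, Pow(158, Rational(1, 2))), 790), 6844) = Mul(Add(790, Mul(I, Pow(158, Rational(1, 2)))), 6844) = Add(5406760, Mul(6844, I, Pow(158, Rational(1, 2))))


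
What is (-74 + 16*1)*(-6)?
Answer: 348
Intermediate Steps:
(-74 + 16*1)*(-6) = (-74 + 16)*(-6) = -58*(-6) = 348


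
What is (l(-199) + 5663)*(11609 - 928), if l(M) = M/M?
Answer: 60497184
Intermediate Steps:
l(M) = 1
(l(-199) + 5663)*(11609 - 928) = (1 + 5663)*(11609 - 928) = 5664*10681 = 60497184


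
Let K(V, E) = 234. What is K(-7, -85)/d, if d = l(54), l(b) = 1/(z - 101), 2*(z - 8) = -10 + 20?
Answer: -20592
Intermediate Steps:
z = 13 (z = 8 + (-10 + 20)/2 = 8 + (½)*10 = 8 + 5 = 13)
l(b) = -1/88 (l(b) = 1/(13 - 101) = 1/(-88) = -1/88)
d = -1/88 ≈ -0.011364
K(-7, -85)/d = 234/(-1/88) = 234*(-88) = -20592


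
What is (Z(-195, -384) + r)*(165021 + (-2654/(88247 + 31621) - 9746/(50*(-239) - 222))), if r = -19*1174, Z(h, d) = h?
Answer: -338601052206576766/91189581 ≈ -3.7132e+9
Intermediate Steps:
r = -22306
(Z(-195, -384) + r)*(165021 + (-2654/(88247 + 31621) - 9746/(50*(-239) - 222))) = (-195 - 22306)*(165021 + (-2654/(88247 + 31621) - 9746/(50*(-239) - 222))) = -22501*(165021 + (-2654/119868 - 9746/(-11950 - 222))) = -22501*(165021 + (-2654*1/119868 - 9746/(-12172))) = -22501*(165021 + (-1327/59934 - 9746*(-1/12172))) = -22501*(165021 + (-1327/59934 + 4873/6086)) = -22501*(165021 + 70995565/91189581) = -22501*15048266841766/91189581 = -338601052206576766/91189581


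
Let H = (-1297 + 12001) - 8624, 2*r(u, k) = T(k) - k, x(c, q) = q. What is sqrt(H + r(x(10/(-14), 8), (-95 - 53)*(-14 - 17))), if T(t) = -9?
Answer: I*sqrt(874)/2 ≈ 14.782*I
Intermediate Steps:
r(u, k) = -9/2 - k/2 (r(u, k) = (-9 - k)/2 = -9/2 - k/2)
H = 2080 (H = 10704 - 8624 = 2080)
sqrt(H + r(x(10/(-14), 8), (-95 - 53)*(-14 - 17))) = sqrt(2080 + (-9/2 - (-95 - 53)*(-14 - 17)/2)) = sqrt(2080 + (-9/2 - (-74)*(-31))) = sqrt(2080 + (-9/2 - 1/2*4588)) = sqrt(2080 + (-9/2 - 2294)) = sqrt(2080 - 4597/2) = sqrt(-437/2) = I*sqrt(874)/2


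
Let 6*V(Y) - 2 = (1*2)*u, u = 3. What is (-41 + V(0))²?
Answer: 14161/9 ≈ 1573.4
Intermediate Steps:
V(Y) = 4/3 (V(Y) = ⅓ + ((1*2)*3)/6 = ⅓ + (2*3)/6 = ⅓ + (⅙)*6 = ⅓ + 1 = 4/3)
(-41 + V(0))² = (-41 + 4/3)² = (-119/3)² = 14161/9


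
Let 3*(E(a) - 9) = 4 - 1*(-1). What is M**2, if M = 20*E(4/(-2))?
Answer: 409600/9 ≈ 45511.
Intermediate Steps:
E(a) = 32/3 (E(a) = 9 + (4 - 1*(-1))/3 = 9 + (4 + 1)/3 = 9 + (1/3)*5 = 9 + 5/3 = 32/3)
M = 640/3 (M = 20*(32/3) = 640/3 ≈ 213.33)
M**2 = (640/3)**2 = 409600/9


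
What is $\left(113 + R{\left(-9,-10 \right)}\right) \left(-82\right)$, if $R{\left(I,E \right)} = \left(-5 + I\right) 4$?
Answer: $-4674$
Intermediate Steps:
$R{\left(I,E \right)} = -20 + 4 I$
$\left(113 + R{\left(-9,-10 \right)}\right) \left(-82\right) = \left(113 + \left(-20 + 4 \left(-9\right)\right)\right) \left(-82\right) = \left(113 - 56\right) \left(-82\right) = 57 \left(-82\right) = -4674$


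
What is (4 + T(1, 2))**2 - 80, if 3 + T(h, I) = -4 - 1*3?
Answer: -44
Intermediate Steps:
T(h, I) = -10 (T(h, I) = -3 + (-4 - 1*3) = -3 + (-4 - 3) = -3 - 7 = -10)
(4 + T(1, 2))**2 - 80 = (4 - 10)**2 - 80 = (-6)**2 - 80 = 36 - 80 = -44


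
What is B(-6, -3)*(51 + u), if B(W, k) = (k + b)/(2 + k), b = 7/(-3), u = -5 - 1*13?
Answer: 176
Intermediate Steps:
u = -18 (u = -5 - 13 = -18)
b = -7/3 (b = 7*(-⅓) = -7/3 ≈ -2.3333)
B(W, k) = (-7/3 + k)/(2 + k) (B(W, k) = (k - 7/3)/(2 + k) = (-7/3 + k)/(2 + k))
B(-6, -3)*(51 + u) = ((-7/3 - 3)/(2 - 3))*(51 - 18) = (-16/3/(-1))*33 = -1*(-16/3)*33 = (16/3)*33 = 176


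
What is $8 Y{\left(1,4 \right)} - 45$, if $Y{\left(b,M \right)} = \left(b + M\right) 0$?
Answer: $-45$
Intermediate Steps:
$Y{\left(b,M \right)} = 0$ ($Y{\left(b,M \right)} = \left(M + b\right) 0 = 0$)
$8 Y{\left(1,4 \right)} - 45 = 8 \cdot 0 - 45 = 0 - 45 = -45$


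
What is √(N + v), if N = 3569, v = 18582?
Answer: √22151 ≈ 148.83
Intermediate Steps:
√(N + v) = √(3569 + 18582) = √22151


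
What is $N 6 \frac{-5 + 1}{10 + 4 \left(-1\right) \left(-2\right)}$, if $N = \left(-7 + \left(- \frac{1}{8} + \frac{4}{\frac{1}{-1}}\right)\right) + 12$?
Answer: $- \frac{7}{6} \approx -1.1667$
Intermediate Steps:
$N = \frac{7}{8}$ ($N = \left(-7 + \left(\left(-1\right) \frac{1}{8} + \frac{4}{-1}\right)\right) + 12 = \left(-7 + \left(- \frac{1}{8} + 4 \left(-1\right)\right)\right) + 12 = \left(-7 - \frac{33}{8}\right) + 12 = - \frac{89}{8} + 12 = \frac{7}{8} \approx 0.875$)
$N 6 \frac{-5 + 1}{10 + 4 \left(-1\right) \left(-2\right)} = \frac{7}{8} \cdot 6 \frac{-5 + 1}{10 + 4 \left(-1\right) \left(-2\right)} = \frac{21 \left(- \frac{4}{10 - -8}\right)}{4} = \frac{21 \left(- \frac{4}{10 + 8}\right)}{4} = \frac{21 \left(- \frac{4}{18}\right)}{4} = \frac{21 \left(\left(-4\right) \frac{1}{18}\right)}{4} = \frac{21}{4} \left(- \frac{2}{9}\right) = - \frac{7}{6}$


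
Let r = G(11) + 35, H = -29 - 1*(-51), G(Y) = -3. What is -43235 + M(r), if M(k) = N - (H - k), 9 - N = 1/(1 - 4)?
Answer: -129647/3 ≈ -43216.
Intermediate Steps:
H = 22 (H = -29 + 51 = 22)
r = 32 (r = -3 + 35 = 32)
N = 28/3 (N = 9 - 1/(1 - 4) = 9 - 1/(-3) = 9 - 1*(-⅓) = 9 + ⅓ = 28/3 ≈ 9.3333)
M(k) = -38/3 + k (M(k) = 28/3 - (22 - k) = 28/3 + (-22 + k) = -38/3 + k)
-43235 + M(r) = -43235 + (-38/3 + 32) = -43235 + 58/3 = -129647/3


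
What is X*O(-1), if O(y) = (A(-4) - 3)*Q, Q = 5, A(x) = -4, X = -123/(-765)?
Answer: -287/51 ≈ -5.6274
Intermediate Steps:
X = 41/255 (X = -123*(-1/765) = 41/255 ≈ 0.16078)
O(y) = -35 (O(y) = (-4 - 3)*5 = -7*5 = -35)
X*O(-1) = (41/255)*(-35) = -287/51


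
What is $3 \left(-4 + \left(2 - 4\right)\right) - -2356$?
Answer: $2338$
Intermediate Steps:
$3 \left(-4 + \left(2 - 4\right)\right) - -2356 = 3 \left(-4 - 2\right) + 2356 = 3 \left(-6\right) + 2356 = -18 + 2356 = 2338$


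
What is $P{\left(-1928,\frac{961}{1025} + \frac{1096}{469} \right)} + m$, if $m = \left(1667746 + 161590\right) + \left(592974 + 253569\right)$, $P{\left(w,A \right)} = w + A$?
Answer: $\frac{1285436668584}{480725} \approx 2.674 \cdot 10^{6}$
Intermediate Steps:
$P{\left(w,A \right)} = A + w$
$m = 2675879$ ($m = 1829336 + 846543 = 2675879$)
$P{\left(-1928,\frac{961}{1025} + \frac{1096}{469} \right)} + m = \left(\left(\frac{961}{1025} + \frac{1096}{469}\right) - 1928\right) + 2675879 = \left(\frac{1574109}{480725} - 1928\right) + 2675879 = - \frac{925263691}{480725} + 2675879 = \frac{1285436668584}{480725}$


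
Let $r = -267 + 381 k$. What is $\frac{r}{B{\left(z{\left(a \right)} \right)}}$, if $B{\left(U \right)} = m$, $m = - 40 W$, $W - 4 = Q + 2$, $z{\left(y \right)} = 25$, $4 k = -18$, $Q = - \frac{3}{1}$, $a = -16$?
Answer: $\frac{1321}{80} \approx 16.513$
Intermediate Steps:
$Q = -3$ ($Q = \left(-3\right) 1 = -3$)
$k = - \frac{9}{2}$ ($k = \frac{1}{4} \left(-18\right) = - \frac{9}{2} \approx -4.5$)
$W = 3$ ($W = 4 + \left(-3 + 2\right) = 4 - 1 = 3$)
$r = - \frac{3963}{2}$ ($r = -267 + 381 \left(- \frac{9}{2}\right) = -267 - \frac{3429}{2} = - \frac{3963}{2} \approx -1981.5$)
$m = -120$ ($m = \left(-40\right) 3 = -120$)
$B{\left(U \right)} = -120$
$\frac{r}{B{\left(z{\left(a \right)} \right)}} = - \frac{3963}{2 \left(-120\right)} = \left(- \frac{3963}{2}\right) \left(- \frac{1}{120}\right) = \frac{1321}{80}$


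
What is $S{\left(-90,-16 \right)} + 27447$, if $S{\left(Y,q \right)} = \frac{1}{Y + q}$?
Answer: $\frac{2909381}{106} \approx 27447.0$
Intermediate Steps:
$S{\left(-90,-16 \right)} + 27447 = \frac{1}{-90 - 16} + 27447 = \frac{1}{-106} + 27447 = - \frac{1}{106} + 27447 = \frac{2909381}{106}$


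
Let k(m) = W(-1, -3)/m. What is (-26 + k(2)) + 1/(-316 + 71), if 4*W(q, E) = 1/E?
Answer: -153149/5880 ≈ -26.046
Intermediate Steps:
W(q, E) = 1/(4*E)
k(m) = -1/(12*m) (k(m) = ((1/4)/(-3))/m = ((1/4)*(-1/3))/m = -1/(12*m))
(-26 + k(2)) + 1/(-316 + 71) = (-26 - 1/12/2) + 1/(-316 + 71) = (-26 - 1/12*1/2) + 1/(-245) = (-26 - 1/24) - 1/245 = -625/24 - 1/245 = -153149/5880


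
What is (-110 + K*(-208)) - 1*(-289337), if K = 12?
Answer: 286731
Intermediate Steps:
(-110 + K*(-208)) - 1*(-289337) = (-110 + 12*(-208)) - 1*(-289337) = (-110 - 2496) + 289337 = -2606 + 289337 = 286731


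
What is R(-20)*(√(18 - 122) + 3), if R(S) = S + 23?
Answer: 9 + 6*I*√26 ≈ 9.0 + 30.594*I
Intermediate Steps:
R(S) = 23 + S
R(-20)*(√(18 - 122) + 3) = (23 - 20)*(√(18 - 122) + 3) = 3*(√(-104) + 3) = 3*(2*I*√26 + 3) = 3*(3 + 2*I*√26) = 9 + 6*I*√26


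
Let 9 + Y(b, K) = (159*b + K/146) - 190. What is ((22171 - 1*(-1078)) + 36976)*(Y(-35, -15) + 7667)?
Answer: 229203975/2 ≈ 1.1460e+8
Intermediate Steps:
Y(b, K) = -199 + 159*b + K/146 (Y(b, K) = -9 + ((159*b + K/146) - 190) = -9 + (-190 + 159*b + K/146) = -199 + 159*b + K/146)
((22171 - 1*(-1078)) + 36976)*(Y(-35, -15) + 7667) = ((22171 - 1*(-1078)) + 36976)*((-199 + 159*(-35) + (1/146)*(-15)) + 7667) = ((22171 + 1078) + 36976)*((-199 - 5565 - 15/146) + 7667) = (23249 + 36976)*(-841559/146 + 7667) = 60225*(277823/146) = 229203975/2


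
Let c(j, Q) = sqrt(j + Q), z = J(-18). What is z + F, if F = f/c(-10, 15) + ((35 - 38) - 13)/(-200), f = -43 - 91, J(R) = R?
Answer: -448/25 - 134*sqrt(5)/5 ≈ -77.847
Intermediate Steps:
z = -18
f = -134
c(j, Q) = sqrt(Q + j)
F = 2/25 - 134*sqrt(5)/5 (F = -134/sqrt(15 - 10) + ((35 - 38) - 13)/(-200) = -134*sqrt(5)/5 + (-3 - 13)*(-1/200) = -134*sqrt(5)/5 - 16*(-1/200) = -134*sqrt(5)/5 + 2/25 = 2/25 - 134*sqrt(5)/5 ≈ -59.847)
z + F = -18 + (2/25 - 134*sqrt(5)/5) = -448/25 - 134*sqrt(5)/5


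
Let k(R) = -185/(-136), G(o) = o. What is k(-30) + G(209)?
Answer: 28609/136 ≈ 210.36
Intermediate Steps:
k(R) = 185/136 (k(R) = -185*(-1/136) = 185/136)
k(-30) + G(209) = 185/136 + 209 = 28609/136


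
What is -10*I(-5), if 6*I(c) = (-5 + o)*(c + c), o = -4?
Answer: -150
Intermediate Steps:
I(c) = -3*c (I(c) = ((-5 - 4)*(c + c))/6 = (-18*c)/6 = -3*c)
-10*I(-5) = -(-30)*(-5) = -10*15 = -150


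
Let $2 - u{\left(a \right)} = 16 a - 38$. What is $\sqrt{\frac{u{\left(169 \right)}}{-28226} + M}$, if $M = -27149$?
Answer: $\frac{i \sqrt{5407431303065}}{14113} \approx 164.77 i$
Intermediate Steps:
$u{\left(a \right)} = 40 - 16 a$ ($u{\left(a \right)} = 2 - \left(16 a - 38\right) = 2 - \left(-38 + 16 a\right) = 40 - 16 a$)
$\sqrt{\frac{u{\left(169 \right)}}{-28226} + M} = \sqrt{\frac{40 - 2704}{-28226} - 27149} = \sqrt{\left(40 - 2704\right) \left(- \frac{1}{28226}\right) - 27149} = \sqrt{\left(-2664\right) \left(- \frac{1}{28226}\right) - 27149} = \sqrt{\frac{1332}{14113} - 27149} = \sqrt{- \frac{383152505}{14113}} = \frac{i \sqrt{5407431303065}}{14113}$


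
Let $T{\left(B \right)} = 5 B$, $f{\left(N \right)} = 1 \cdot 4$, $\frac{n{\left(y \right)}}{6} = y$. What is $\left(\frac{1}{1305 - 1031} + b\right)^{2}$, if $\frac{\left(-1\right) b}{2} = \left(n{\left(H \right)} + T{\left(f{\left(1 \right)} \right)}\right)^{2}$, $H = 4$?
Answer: $\frac{1125566099329}{75076} \approx 1.4992 \cdot 10^{7}$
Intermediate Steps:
$n{\left(y \right)} = 6 y$
$f{\left(N \right)} = 4$
$b = -3872$ ($b = - 2 \left(6 \cdot 4 + 5 \cdot 4\right)^{2} = - 2 \left(24 + 20\right)^{2} = - 2 \cdot 44^{2} = \left(-2\right) 1936 = -3872$)
$\left(\frac{1}{1305 - 1031} + b\right)^{2} = \left(\frac{1}{1305 - 1031} - 3872\right)^{2} = \left(\frac{1}{274} - 3872\right)^{2} = \left(- \frac{1060927}{274}\right)^{2} = \frac{1125566099329}{75076}$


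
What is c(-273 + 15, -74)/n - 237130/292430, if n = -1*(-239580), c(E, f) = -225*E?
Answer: -44262271/77844866 ≈ -0.56860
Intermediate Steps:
n = 239580
c(-273 + 15, -74)/n - 237130/292430 = -225*(-273 + 15)/239580 - 237130/292430 = -225*(-258)*(1/239580) - 237130*1/292430 = 58050*(1/239580) - 23713/29243 = 645/2662 - 23713/29243 = -44262271/77844866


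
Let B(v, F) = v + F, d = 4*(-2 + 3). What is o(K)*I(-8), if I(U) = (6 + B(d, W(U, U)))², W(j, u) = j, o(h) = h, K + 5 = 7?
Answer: 8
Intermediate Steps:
K = 2 (K = -5 + 7 = 2)
d = 4 (d = 4*1 = 4)
B(v, F) = F + v
I(U) = (10 + U)² (I(U) = (6 + (U + 4))² = (6 + (4 + U))² = (10 + U)²)
o(K)*I(-8) = 2*(10 - 8)² = 2*2² = 2*4 = 8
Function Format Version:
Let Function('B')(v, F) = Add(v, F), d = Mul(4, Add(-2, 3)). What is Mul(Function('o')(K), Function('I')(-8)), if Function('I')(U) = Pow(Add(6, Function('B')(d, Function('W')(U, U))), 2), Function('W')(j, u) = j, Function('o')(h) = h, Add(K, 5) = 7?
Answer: 8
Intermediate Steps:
K = 2 (K = Add(-5, 7) = 2)
d = 4 (d = Mul(4, 1) = 4)
Function('B')(v, F) = Add(F, v)
Function('I')(U) = Pow(Add(10, U), 2) (Function('I')(U) = Pow(Add(6, Add(U, 4)), 2) = Pow(Add(6, Add(4, U)), 2) = Pow(Add(10, U), 2))
Mul(Function('o')(K), Function('I')(-8)) = Mul(2, Pow(Add(10, -8), 2)) = Mul(2, Pow(2, 2)) = Mul(2, 4) = 8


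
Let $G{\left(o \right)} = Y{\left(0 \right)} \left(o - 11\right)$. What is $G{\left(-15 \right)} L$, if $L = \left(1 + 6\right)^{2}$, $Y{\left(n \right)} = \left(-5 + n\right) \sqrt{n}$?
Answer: $0$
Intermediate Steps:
$Y{\left(n \right)} = \sqrt{n} \left(-5 + n\right)$
$G{\left(o \right)} = 0$ ($G{\left(o \right)} = \sqrt{0} \left(-5 + 0\right) \left(o - 11\right) = 0 \left(-5\right) \left(-11 + o\right) = 0 \left(-11 + o\right) = 0$)
$L = 49$ ($L = 7^{2} = 49$)
$G{\left(-15 \right)} L = 0 \cdot 49 = 0$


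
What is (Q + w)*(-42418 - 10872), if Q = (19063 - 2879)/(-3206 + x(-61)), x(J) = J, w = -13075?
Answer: 2277199417610/3267 ≈ 6.9703e+8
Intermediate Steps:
Q = -16184/3267 (Q = (19063 - 2879)/(-3206 - 61) = 16184/(-3267) = 16184*(-1/3267) = -16184/3267 ≈ -4.9538)
(Q + w)*(-42418 - 10872) = (-16184/3267 - 13075)*(-42418 - 10872) = -42732209/3267*(-53290) = 2277199417610/3267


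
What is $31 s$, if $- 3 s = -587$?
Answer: $\frac{18197}{3} \approx 6065.7$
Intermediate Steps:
$s = \frac{587}{3}$ ($s = \left(- \frac{1}{3}\right) \left(-587\right) = \frac{587}{3} \approx 195.67$)
$31 s = 31 \cdot \frac{587}{3} = \frac{18197}{3}$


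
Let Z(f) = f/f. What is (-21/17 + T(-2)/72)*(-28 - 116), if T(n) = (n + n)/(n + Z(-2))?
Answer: 2888/17 ≈ 169.88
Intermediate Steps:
Z(f) = 1
T(n) = 2*n/(1 + n) (T(n) = (n + n)/(n + 1) = (2*n)/(1 + n) = 2*n/(1 + n))
(-21/17 + T(-2)/72)*(-28 - 116) = (-21/17 + (2*(-2)/(1 - 2))/72)*(-28 - 116) = (-21*1/17 + (2*(-2)/(-1))*(1/72))*(-144) = (-21/17 + (2*(-2)*(-1))*(1/72))*(-144) = (-21/17 + 4*(1/72))*(-144) = (-21/17 + 1/18)*(-144) = -361/306*(-144) = 2888/17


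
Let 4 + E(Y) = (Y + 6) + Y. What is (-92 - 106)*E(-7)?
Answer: 2376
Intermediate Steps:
E(Y) = 2 + 2*Y (E(Y) = -4 + ((Y + 6) + Y) = -4 + ((6 + Y) + Y) = -4 + (6 + 2*Y) = 2 + 2*Y)
(-92 - 106)*E(-7) = (-92 - 106)*(2 + 2*(-7)) = -198*(2 - 14) = -198*(-12) = 2376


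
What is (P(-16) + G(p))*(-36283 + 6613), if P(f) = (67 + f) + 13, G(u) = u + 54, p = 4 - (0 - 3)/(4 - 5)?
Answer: -3530730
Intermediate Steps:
p = 1 (p = 4 - (-3)/(-1) = 4 - (-3)*(-1) = 4 - 1*3 = 4 - 3 = 1)
G(u) = 54 + u
P(f) = 80 + f
(P(-16) + G(p))*(-36283 + 6613) = ((80 - 16) + (54 + 1))*(-36283 + 6613) = (64 + 55)*(-29670) = 119*(-29670) = -3530730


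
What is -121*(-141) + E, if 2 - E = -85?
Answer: 17148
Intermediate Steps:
E = 87 (E = 2 - 1*(-85) = 2 + 85 = 87)
-121*(-141) + E = -121*(-141) + 87 = 17061 + 87 = 17148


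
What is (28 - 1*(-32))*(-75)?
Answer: -4500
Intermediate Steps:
(28 - 1*(-32))*(-75) = (28 + 32)*(-75) = 60*(-75) = -4500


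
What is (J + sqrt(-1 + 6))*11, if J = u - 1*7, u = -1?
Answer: -88 + 11*sqrt(5) ≈ -63.403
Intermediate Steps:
J = -8 (J = -1 - 1*7 = -1 - 7 = -8)
(J + sqrt(-1 + 6))*11 = (-8 + sqrt(-1 + 6))*11 = (-8 + sqrt(5))*11 = -88 + 11*sqrt(5)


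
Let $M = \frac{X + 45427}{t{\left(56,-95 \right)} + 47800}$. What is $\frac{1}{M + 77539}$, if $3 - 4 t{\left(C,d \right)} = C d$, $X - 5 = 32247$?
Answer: $\frac{196523}{15238507613} \approx 1.2896 \cdot 10^{-5}$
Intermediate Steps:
$X = 32252$ ($X = 5 + 32247 = 32252$)
$t{\left(C,d \right)} = \frac{3}{4} - \frac{C d}{4}$
$M = \frac{310716}{196523}$ ($M = \frac{32252 + 45427}{\left(\frac{3}{4} - 14 \left(-95\right)\right) + 47800} = \frac{77679}{\left(\frac{3}{4} + 1330\right) + 47800} = \frac{77679}{\frac{5323}{4} + 47800} = \frac{77679}{\frac{196523}{4}} = 77679 \cdot \frac{4}{196523} = \frac{310716}{196523} \approx 1.5811$)
$\frac{1}{M + 77539} = \frac{1}{\frac{310716}{196523} + 77539} = \frac{1}{\frac{15238507613}{196523}} = \frac{196523}{15238507613}$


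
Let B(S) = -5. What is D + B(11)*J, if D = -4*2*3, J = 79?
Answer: -419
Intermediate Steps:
D = -24 (D = -8*3 = -24)
D + B(11)*J = -24 - 5*79 = -24 - 395 = -419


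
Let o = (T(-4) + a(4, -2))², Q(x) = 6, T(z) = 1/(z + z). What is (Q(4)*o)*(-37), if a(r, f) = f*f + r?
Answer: -440559/32 ≈ -13767.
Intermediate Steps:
a(r, f) = r + f² (a(r, f) = f² + r = r + f²)
T(z) = 1/(2*z)
o = 3969/64 (o = ((½)/(-4) + (4 + (-2)²))² = ((½)*(-¼) + (4 + 4))² = (-⅛ + 8)² = (63/8)² = 3969/64 ≈ 62.016)
(Q(4)*o)*(-37) = (6*(3969/64))*(-37) = (11907/32)*(-37) = -440559/32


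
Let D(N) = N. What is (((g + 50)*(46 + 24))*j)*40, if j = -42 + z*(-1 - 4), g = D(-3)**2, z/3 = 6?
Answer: -21806400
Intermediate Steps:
z = 18 (z = 3*6 = 18)
g = 9 (g = (-3)**2 = 9)
j = -132 (j = -42 + 18*(-1 - 4) = -42 + 18*(-5) = -42 - 90 = -132)
(((g + 50)*(46 + 24))*j)*40 = (((9 + 50)*(46 + 24))*(-132))*40 = ((59*70)*(-132))*40 = (4130*(-132))*40 = -545160*40 = -21806400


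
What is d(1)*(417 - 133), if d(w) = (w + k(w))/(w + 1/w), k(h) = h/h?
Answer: 284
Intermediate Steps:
k(h) = 1
d(w) = (1 + w)/(w + 1/w) (d(w) = (w + 1)/(w + 1/w) = (1 + w)/(w + 1/w))
d(1)*(417 - 133) = (1*(1 + 1)/(1 + 1²))*(417 - 133) = (1*2/(1 + 1))*284 = (1*2/2)*284 = (1*(½)*2)*284 = 1*284 = 284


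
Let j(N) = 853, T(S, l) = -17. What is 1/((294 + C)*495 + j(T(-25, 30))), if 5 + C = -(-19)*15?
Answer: 1/284983 ≈ 3.5090e-6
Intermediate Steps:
C = 280 (C = -5 - (-19)*15 = -5 - 1*(-285) = -5 + 285 = 280)
1/((294 + C)*495 + j(T(-25, 30))) = 1/((294 + 280)*495 + 853) = 1/(574*495 + 853) = 1/(284130 + 853) = 1/284983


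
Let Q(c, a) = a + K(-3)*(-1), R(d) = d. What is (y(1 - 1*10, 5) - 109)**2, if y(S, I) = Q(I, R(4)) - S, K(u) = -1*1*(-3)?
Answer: 9801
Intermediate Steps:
K(u) = 3 (K(u) = -1*(-3) = 3)
Q(c, a) = -3 + a (Q(c, a) = a + 3*(-1) = a - 3 = -3 + a)
y(S, I) = 1 - S (y(S, I) = (-3 + 4) - S = 1 - S)
(y(1 - 1*10, 5) - 109)**2 = ((1 - (1 - 1*10)) - 109)**2 = ((1 - (1 - 10)) - 109)**2 = ((1 - 1*(-9)) - 109)**2 = ((1 + 9) - 109)**2 = (10 - 109)**2 = (-99)**2 = 9801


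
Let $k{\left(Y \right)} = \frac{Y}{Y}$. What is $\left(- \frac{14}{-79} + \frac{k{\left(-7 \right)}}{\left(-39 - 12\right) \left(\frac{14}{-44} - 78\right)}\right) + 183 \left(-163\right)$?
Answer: $- \frac{207070701683}{6941967} \approx -29829.0$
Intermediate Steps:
$k{\left(Y \right)} = 1$
$\left(- \frac{14}{-79} + \frac{k{\left(-7 \right)}}{\left(-39 - 12\right) \left(\frac{14}{-44} - 78\right)}\right) + 183 \left(-163\right) = \left(- \frac{14}{-79} + 1 \frac{1}{\left(-39 - 12\right) \left(\frac{14}{-44} - 78\right)}\right) + 183 \left(-163\right) = \left(\left(-14\right) \left(- \frac{1}{79}\right) + 1 \frac{1}{\left(-51\right) \left(14 \left(- \frac{1}{44}\right) - 78\right)}\right) - 29829 = \left(\frac{14}{79} + 1 \frac{1}{\left(-51\right) \left(- \frac{7}{22} - 78\right)}\right) - 29829 = \left(\frac{14}{79} + 1 \frac{1}{\left(-51\right) \left(- \frac{1723}{22}\right)}\right) - 29829 = \left(\frac{14}{79} + 1 \frac{1}{\frac{87873}{22}}\right) - 29829 = \left(\frac{14}{79} + 1 \cdot \frac{22}{87873}\right) - 29829 = \left(\frac{14}{79} + \frac{22}{87873}\right) - 29829 = \frac{1231960}{6941967} - 29829 = - \frac{207070701683}{6941967}$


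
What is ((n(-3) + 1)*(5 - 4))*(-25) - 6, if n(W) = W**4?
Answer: -2056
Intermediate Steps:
((n(-3) + 1)*(5 - 4))*(-25) - 6 = (((-3)**4 + 1)*(5 - 4))*(-25) - 6 = ((81 + 1)*1)*(-25) - 6 = (82*1)*(-25) - 6 = 82*(-25) - 6 = -2050 - 6 = -2056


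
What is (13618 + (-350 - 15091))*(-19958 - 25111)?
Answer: 82160787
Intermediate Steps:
(13618 + (-350 - 15091))*(-19958 - 25111) = (13618 - 15441)*(-45069) = -1823*(-45069) = 82160787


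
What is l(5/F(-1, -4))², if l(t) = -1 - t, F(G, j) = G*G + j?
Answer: 4/9 ≈ 0.44444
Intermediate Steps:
F(G, j) = j + G² (F(G, j) = G² + j = j + G²)
l(5/F(-1, -4))² = (-1 - 5/(-4 + (-1)²))² = (-1 - 5/(-4 + 1))² = (-1 - 5/(-3))² = (-1 - 5*(-1)/3)² = (-1 - 1*(-5/3))² = (-1 + 5/3)² = (⅔)² = 4/9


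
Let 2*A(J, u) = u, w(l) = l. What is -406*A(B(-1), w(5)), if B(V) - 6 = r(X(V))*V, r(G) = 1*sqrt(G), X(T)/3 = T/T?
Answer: -1015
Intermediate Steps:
X(T) = 3 (X(T) = 3*(T/T) = 3*1 = 3)
r(G) = sqrt(G)
B(V) = 6 + V*sqrt(3) (B(V) = 6 + sqrt(3)*V = 6 + V*sqrt(3))
A(J, u) = u/2
-406*A(B(-1), w(5)) = -203*5 = -406*5/2 = -1015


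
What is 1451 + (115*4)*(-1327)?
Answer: -608969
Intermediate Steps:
1451 + (115*4)*(-1327) = 1451 + 460*(-1327) = 1451 - 610420 = -608969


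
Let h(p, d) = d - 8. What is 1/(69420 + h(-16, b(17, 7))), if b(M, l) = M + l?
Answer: 1/69436 ≈ 1.4402e-5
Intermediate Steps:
h(p, d) = -8 + d
1/(69420 + h(-16, b(17, 7))) = 1/(69420 + (-8 + (17 + 7))) = 1/(69420 + (-8 + 24)) = 1/(69420 + 16) = 1/69436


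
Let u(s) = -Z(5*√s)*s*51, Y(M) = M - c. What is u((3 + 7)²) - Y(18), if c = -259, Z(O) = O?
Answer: -255277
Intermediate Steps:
Y(M) = 259 + M (Y(M) = M - 1*(-259) = M + 259 = 259 + M)
u(s) = -255*s^(3/2) (u(s) = -(5*√s)*s*51 = -5*s^(3/2)*51 = -255*s^(3/2))
u((3 + 7)²) - Y(18) = -255*((3 + 7)²)^(3/2) - (259 + 18) = -255*(10²)^(3/2) - 1*277 = -255*100^(3/2) - 277 = -255*1000 - 277 = -255000 - 277 = -255277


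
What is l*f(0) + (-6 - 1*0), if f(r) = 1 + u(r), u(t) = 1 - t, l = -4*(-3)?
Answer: 18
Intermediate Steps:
l = 12
f(r) = 2 - r (f(r) = 1 + (1 - r) = 2 - r)
l*f(0) + (-6 - 1*0) = 12*(2 - 1*0) + (-6 - 1*0) = 12*(2 + 0) + (-6 + 0) = 12*2 - 6 = 24 - 6 = 18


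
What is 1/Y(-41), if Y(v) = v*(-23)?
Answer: 1/943 ≈ 0.0010604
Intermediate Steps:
Y(v) = -23*v
1/Y(-41) = 1/(-23*(-41)) = 1/943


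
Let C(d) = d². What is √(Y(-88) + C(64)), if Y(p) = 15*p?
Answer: 2*√694 ≈ 52.688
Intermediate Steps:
√(Y(-88) + C(64)) = √(15*(-88) + 64²) = √(-1320 + 4096) = √2776 = 2*√694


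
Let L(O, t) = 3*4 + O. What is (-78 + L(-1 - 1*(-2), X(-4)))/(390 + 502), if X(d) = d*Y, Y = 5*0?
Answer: -65/892 ≈ -0.072870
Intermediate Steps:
Y = 0
X(d) = 0 (X(d) = d*0 = 0)
L(O, t) = 12 + O
(-78 + L(-1 - 1*(-2), X(-4)))/(390 + 502) = (-78 + (12 + (-1 - 1*(-2))))/(390 + 502) = (-78 + (12 + (-1 + 2)))/892 = (-78 + (12 + 1))*(1/892) = (-78 + 13)*(1/892) = -65*1/892 = -65/892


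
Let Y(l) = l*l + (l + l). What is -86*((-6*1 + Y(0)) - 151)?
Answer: 13502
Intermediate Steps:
Y(l) = l² + 2*l
-86*((-6*1 + Y(0)) - 151) = -86*((-6*1 + 0*(2 + 0)) - 151) = -86*((-6 + 0*2) - 151) = -86*((-6 + 0) - 151) = -86*(-6 - 151) = -86*(-157) = 13502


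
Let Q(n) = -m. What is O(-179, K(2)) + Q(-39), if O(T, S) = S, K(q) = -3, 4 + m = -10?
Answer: 11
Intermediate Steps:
m = -14 (m = -4 - 10 = -14)
Q(n) = 14 (Q(n) = -1*(-14) = 14)
O(-179, K(2)) + Q(-39) = -3 + 14 = 11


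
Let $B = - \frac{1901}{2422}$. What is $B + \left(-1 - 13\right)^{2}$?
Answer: $\frac{472811}{2422} \approx 195.22$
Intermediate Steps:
$B = - \frac{1901}{2422}$ ($B = \left(-1901\right) \frac{1}{2422} = - \frac{1901}{2422} \approx -0.78489$)
$B + \left(-1 - 13\right)^{2} = - \frac{1901}{2422} + \left(-1 - 13\right)^{2} = - \frac{1901}{2422} + \left(-14\right)^{2} = - \frac{1901}{2422} + 196 = \frac{472811}{2422}$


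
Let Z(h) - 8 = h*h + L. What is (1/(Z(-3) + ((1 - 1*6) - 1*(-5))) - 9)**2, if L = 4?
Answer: 35344/441 ≈ 80.145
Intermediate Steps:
Z(h) = 12 + h**2 (Z(h) = 8 + (h*h + 4) = 8 + (h**2 + 4) = 8 + (4 + h**2) = 12 + h**2)
(1/(Z(-3) + ((1 - 1*6) - 1*(-5))) - 9)**2 = (1/((12 + (-3)**2) + ((1 - 1*6) - 1*(-5))) - 9)**2 = (1/((12 + 9) + ((1 - 6) + 5)) - 9)**2 = (1/(21 + (-5 + 5)) - 9)**2 = (1/(21 + 0) - 9)**2 = (1/21 - 9)**2 = (-188/21)**2 = 35344/441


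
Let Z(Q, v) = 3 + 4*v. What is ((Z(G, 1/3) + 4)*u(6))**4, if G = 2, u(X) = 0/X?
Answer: 0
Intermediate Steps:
u(X) = 0
((Z(G, 1/3) + 4)*u(6))**4 = (((3 + 4*(1/3)) + 4)*0)**4 = (((3 + 4/3) + 4)*0)**4 = ((13/3 + 4)*0)**4 = ((25/3)*0)**4 = 0**4 = 0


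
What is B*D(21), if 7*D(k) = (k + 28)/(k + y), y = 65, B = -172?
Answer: -14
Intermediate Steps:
D(k) = (28 + k)/(7*(65 + k)) (D(k) = ((k + 28)/(k + 65))/7 = ((28 + k)/(65 + k))/7 = (28 + k)/(7*(65 + k)))
B*D(21) = -172*(28 + 21)/(7*(65 + 21)) = -172*49/(7*86) = -172*7/86 = -14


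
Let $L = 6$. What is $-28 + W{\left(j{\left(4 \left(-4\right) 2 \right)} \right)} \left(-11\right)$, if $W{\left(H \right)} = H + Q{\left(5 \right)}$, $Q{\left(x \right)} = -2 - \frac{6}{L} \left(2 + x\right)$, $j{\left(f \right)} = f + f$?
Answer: $775$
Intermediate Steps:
$j{\left(f \right)} = 2 f$
$Q{\left(x \right)} = -4 - x$ ($Q{\left(x \right)} = -2 - \frac{6}{6} \left(2 + x\right) = -2 - 6 \cdot \frac{1}{6} \left(2 + x\right) = -2 - 1 \left(2 + x\right) = -2 - \left(2 + x\right) = -4 - x$)
$W{\left(H \right)} = -9 + H$ ($W{\left(H \right)} = H - 9 = -9 + H$)
$-28 + W{\left(j{\left(4 \left(-4\right) 2 \right)} \right)} \left(-11\right) = -28 + \left(-9 + 2 \cdot 4 \left(-4\right) 2\right) \left(-11\right) = -28 + \left(-9 + 2 \left(\left(-16\right) 2\right)\right) \left(-11\right) = -28 + \left(-9 + 2 \left(-32\right)\right) \left(-11\right) = -28 + \left(-9 - 64\right) \left(-11\right) = -28 - -803 = -28 + 803 = 775$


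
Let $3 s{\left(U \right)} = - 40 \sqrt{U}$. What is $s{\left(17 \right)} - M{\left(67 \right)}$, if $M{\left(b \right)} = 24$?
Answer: $-24 - \frac{40 \sqrt{17}}{3} \approx -78.975$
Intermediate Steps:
$s{\left(U \right)} = - \frac{40 \sqrt{U}}{3}$ ($s{\left(U \right)} = \frac{\left(-40\right) \sqrt{U}}{3} = - \frac{40 \sqrt{U}}{3}$)
$s{\left(17 \right)} - M{\left(67 \right)} = - \frac{40 \sqrt{17}}{3} - 24 = -24 - \frac{40 \sqrt{17}}{3}$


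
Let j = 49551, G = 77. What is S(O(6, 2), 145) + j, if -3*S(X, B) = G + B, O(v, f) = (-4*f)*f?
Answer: 49477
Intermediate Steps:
O(v, f) = -4*f²
S(X, B) = -77/3 - B/3 (S(X, B) = -(77 + B)/3 = -77/3 - B/3)
S(O(6, 2), 145) + j = (-77/3 - ⅓*145) + 49551 = (-77/3 - 145/3) + 49551 = -74 + 49551 = 49477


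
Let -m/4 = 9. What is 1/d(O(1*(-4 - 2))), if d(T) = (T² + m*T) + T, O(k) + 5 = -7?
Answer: 1/564 ≈ 0.0017731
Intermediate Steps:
m = -36 (m = -4*9 = -36)
O(k) = -12 (O(k) = -5 - 7 = -12)
d(T) = T² - 35*T (d(T) = (T² - 36*T) + T = T² - 35*T)
1/d(O(1*(-4 - 2))) = 1/(-12*(-35 - 12)) = 1/(-12*(-47)) = 1/564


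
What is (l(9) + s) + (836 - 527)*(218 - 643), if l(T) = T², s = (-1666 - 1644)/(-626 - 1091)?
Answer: -225342638/1717 ≈ -1.3124e+5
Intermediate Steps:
s = 3310/1717 (s = -3310/(-1717) = -3310*(-1/1717) = 3310/1717 ≈ 1.9278)
(l(9) + s) + (836 - 527)*(218 - 643) = (9² + 3310/1717) + (836 - 527)*(218 - 643) = (81 + 3310/1717) + 309*(-425) = 142387/1717 - 131325 = -225342638/1717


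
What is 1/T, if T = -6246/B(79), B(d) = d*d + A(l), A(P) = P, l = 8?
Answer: -2083/2082 ≈ -1.0005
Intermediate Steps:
B(d) = 8 + d**2 (B(d) = d*d + 8 = d**2 + 8 = 8 + d**2)
T = -2082/2083 (T = -6246/(8 + 79**2) = -6246/(8 + 6241) = -6246/6249 = -6246*1/6249 = -2082/2083 ≈ -0.99952)
1/T = 1/(-2082/2083) = -2083/2082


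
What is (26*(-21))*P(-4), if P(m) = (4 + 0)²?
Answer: -8736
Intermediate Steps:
P(m) = 16 (P(m) = 4² = 16)
(26*(-21))*P(-4) = (26*(-21))*16 = -546*16 = -8736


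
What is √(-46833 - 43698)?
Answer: 3*I*√10059 ≈ 300.88*I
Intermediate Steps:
√(-46833 - 43698) = √(-90531) = 3*I*√10059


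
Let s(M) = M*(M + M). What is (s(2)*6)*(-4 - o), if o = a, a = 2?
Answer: -288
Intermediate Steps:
s(M) = 2*M² (s(M) = M*(2*M) = 2*M²)
o = 2
(s(2)*6)*(-4 - o) = ((2*2²)*6)*(-4 - 1*2) = ((2*4)*6)*(-4 - 2) = (8*6)*(-6) = 48*(-6) = -288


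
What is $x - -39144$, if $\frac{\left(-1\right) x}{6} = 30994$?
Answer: $-146820$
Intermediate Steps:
$x = -185964$ ($x = \left(-6\right) 30994 = -185964$)
$x - -39144 = -185964 - -39144 = -185964 + 39144 = -146820$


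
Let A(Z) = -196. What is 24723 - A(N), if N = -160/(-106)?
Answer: 24919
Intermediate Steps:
N = 80/53 (N = -160*(-1/106) = 80/53 ≈ 1.5094)
24723 - A(N) = 24723 - 1*(-196) = 24723 + 196 = 24919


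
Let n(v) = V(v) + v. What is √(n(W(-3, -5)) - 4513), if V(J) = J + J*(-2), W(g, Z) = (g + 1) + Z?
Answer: I*√4513 ≈ 67.179*I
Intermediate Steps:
W(g, Z) = 1 + Z + g (W(g, Z) = (1 + g) + Z = 1 + Z + g)
V(J) = -J (V(J) = J - 2*J = -J)
n(v) = 0 (n(v) = -v + v = 0)
√(n(W(-3, -5)) - 4513) = √(0 - 4513) = √(-4513) = I*√4513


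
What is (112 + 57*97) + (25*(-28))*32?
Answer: -16759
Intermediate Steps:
(112 + 57*97) + (25*(-28))*32 = (112 + 5529) - 700*32 = 5641 - 22400 = -16759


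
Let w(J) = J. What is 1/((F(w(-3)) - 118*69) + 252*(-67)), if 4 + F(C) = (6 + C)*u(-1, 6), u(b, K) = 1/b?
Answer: -1/25033 ≈ -3.9947e-5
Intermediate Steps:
F(C) = -10 - C (F(C) = -4 + (6 + C)/(-1) = -4 + (6 + C)*(-1) = -4 + (-6 - C) = -10 - C)
1/((F(w(-3)) - 118*69) + 252*(-67)) = 1/(((-10 - 1*(-3)) - 118*69) + 252*(-67)) = 1/(((-10 + 3) - 8142) - 16884) = 1/((-7 - 8142) - 16884) = 1/(-8149 - 16884) = 1/(-25033) = -1/25033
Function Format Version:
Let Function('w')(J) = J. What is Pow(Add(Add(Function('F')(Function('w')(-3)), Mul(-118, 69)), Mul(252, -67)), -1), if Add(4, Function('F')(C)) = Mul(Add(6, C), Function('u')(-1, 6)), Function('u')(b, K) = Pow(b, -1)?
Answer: Rational(-1, 25033) ≈ -3.9947e-5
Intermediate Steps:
Function('F')(C) = Add(-10, Mul(-1, C)) (Function('F')(C) = Add(-4, Mul(Add(6, C), Pow(-1, -1))) = Add(-4, Mul(Add(6, C), -1)) = Add(-4, Add(-6, Mul(-1, C))) = Add(-10, Mul(-1, C)))
Pow(Add(Add(Function('F')(Function('w')(-3)), Mul(-118, 69)), Mul(252, -67)), -1) = Pow(Add(Add(Add(-10, Mul(-1, -3)), Mul(-118, 69)), Mul(252, -67)), -1) = Pow(Add(Add(Add(-10, 3), -8142), -16884), -1) = Pow(Add(Add(-7, -8142), -16884), -1) = Pow(Add(-8149, -16884), -1) = Pow(-25033, -1) = Rational(-1, 25033)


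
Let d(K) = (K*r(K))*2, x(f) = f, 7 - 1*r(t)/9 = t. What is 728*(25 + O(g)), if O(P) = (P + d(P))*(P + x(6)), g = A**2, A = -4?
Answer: -41239016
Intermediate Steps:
r(t) = 63 - 9*t
g = 16 (g = (-4)**2 = 16)
d(K) = 2*K*(63 - 9*K) (d(K) = (K*(63 - 9*K))*2 = 2*K*(63 - 9*K))
O(P) = (6 + P)*(P + 18*P*(7 - P)) (O(P) = (P + 18*P*(7 - P))*(P + 6) = (P + 18*P*(7 - P))*(6 + P) = (6 + P)*(P + 18*P*(7 - P)))
728*(25 + O(g)) = 728*(25 + 16*(762 - 18*16**2 + 19*16)) = 728*(25 + 16*(762 - 18*256 + 304)) = 728*(25 + 16*(762 - 4608 + 304)) = 728*(25 + 16*(-3542)) = 728*(25 - 56672) = 728*(-56647) = -41239016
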